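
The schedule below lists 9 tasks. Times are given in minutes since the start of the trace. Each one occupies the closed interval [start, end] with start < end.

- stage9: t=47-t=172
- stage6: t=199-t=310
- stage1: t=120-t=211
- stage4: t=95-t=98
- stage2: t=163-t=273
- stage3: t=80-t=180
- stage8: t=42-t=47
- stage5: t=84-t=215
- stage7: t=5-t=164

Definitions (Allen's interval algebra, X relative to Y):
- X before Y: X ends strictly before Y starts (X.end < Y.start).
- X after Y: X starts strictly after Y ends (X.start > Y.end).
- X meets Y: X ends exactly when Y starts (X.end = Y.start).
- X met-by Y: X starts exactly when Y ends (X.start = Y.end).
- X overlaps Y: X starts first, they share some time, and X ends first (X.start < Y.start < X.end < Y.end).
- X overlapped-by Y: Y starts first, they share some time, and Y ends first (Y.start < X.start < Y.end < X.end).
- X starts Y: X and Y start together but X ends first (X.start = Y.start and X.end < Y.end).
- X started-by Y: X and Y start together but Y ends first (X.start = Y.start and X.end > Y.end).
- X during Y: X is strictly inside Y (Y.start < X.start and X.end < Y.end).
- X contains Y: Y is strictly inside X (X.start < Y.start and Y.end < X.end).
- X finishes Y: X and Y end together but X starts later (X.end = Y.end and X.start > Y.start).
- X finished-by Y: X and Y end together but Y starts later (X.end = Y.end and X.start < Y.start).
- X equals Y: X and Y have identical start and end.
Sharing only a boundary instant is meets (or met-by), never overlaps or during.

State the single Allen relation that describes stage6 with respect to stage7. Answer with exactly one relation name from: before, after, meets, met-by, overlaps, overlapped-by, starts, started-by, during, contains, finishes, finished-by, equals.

after

stage6 = [t=199, t=310]; stage7 = [t=5, t=164].
Compare endpoints: stage6.start > stage7.start, stage6.start > stage7.end, stage6.end > stage7.start, stage6.end > stage7.end.
That pattern is 'after'.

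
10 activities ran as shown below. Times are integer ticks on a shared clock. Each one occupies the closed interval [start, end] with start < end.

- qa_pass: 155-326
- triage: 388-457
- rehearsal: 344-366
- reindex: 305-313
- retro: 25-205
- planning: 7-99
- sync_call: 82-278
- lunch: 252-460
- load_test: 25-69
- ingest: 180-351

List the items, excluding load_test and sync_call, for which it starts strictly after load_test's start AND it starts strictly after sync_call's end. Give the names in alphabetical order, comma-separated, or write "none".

rehearsal, reindex, triage

Conditions: its start is strictly after load_test's start (X.start > 25) AND its start is strictly after sync_call's end (X.start > 278).
ingest: start 180 > 25? ✓; start 180 > 278? ✗ → no.
lunch: start 252 > 25? ✓; start 252 > 278? ✗ → no.
planning: start 7 > 25? ✗; start 7 > 278? ✗ → no.
qa_pass: start 155 > 25? ✓; start 155 > 278? ✗ → no.
rehearsal: start 344 > 25? ✓; start 344 > 278? ✓ → yes.
reindex: start 305 > 25? ✓; start 305 > 278? ✓ → yes.
retro: start 25 > 25? ✗; start 25 > 278? ✗ → no.
triage: start 388 > 25? ✓; start 388 > 278? ✓ → yes.
Result: rehearsal, reindex, triage.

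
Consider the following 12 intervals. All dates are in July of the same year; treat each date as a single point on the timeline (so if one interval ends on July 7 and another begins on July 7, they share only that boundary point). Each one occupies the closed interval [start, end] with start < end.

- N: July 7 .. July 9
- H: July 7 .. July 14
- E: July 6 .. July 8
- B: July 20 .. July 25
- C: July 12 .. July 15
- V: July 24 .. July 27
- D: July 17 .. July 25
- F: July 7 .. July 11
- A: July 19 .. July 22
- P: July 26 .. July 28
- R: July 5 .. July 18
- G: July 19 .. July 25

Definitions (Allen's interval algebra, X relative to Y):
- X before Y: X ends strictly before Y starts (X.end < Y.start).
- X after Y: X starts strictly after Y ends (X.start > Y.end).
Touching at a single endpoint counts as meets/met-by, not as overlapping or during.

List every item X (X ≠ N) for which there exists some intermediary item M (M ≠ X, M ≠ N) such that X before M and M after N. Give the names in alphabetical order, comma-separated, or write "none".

Target N = [July 7, July 9].
Intermediaries M with M after N: A, B, C, D, G, P, V.
Via A — items with X before A: C, E, F, H, R.
Via B — items with X before B: C, E, F, H, R.
Via C — items with X before C: E, F.
Via D — items with X before D: C, E, F, H.
Via G — items with X before G: C, E, F, H, R.
Via P — items with X before P: A, B, C, D, E, F, G, H, R.
Via V — items with X before V: A, C, E, F, H, R.
Union: A, B, C, D, E, F, G, H, R.

A, B, C, D, E, F, G, H, R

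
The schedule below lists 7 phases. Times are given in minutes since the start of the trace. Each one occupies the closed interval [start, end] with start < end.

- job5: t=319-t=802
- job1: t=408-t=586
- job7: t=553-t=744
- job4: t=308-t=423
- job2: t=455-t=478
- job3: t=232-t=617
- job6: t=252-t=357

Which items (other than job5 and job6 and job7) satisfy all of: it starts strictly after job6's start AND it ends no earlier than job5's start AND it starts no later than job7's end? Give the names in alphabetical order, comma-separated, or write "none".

Conditions: its start is strictly after job6's start (X.start > t=252) AND its end is no earlier than job5's start (X.end >= t=319) AND its start is no later than job7's end (X.start <= t=744).
job1: start t=408 > t=252? ✓; end t=586 >= t=319? ✓; start t=408 <= t=744? ✓ → yes.
job2: start t=455 > t=252? ✓; end t=478 >= t=319? ✓; start t=455 <= t=744? ✓ → yes.
job3: start t=232 > t=252? ✗; end t=617 >= t=319? ✓; start t=232 <= t=744? ✓ → no.
job4: start t=308 > t=252? ✓; end t=423 >= t=319? ✓; start t=308 <= t=744? ✓ → yes.
Result: job1, job2, job4.

job1, job2, job4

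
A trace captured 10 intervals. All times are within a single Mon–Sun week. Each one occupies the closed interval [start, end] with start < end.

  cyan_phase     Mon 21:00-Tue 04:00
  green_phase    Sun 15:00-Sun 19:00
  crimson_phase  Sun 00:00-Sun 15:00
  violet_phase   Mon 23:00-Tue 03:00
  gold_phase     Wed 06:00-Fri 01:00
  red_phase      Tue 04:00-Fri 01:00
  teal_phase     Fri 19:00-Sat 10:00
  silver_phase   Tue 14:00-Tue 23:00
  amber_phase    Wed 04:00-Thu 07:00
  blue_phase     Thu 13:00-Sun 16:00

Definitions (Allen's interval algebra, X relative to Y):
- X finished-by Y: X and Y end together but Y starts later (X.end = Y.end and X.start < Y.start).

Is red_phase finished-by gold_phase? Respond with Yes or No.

red_phase = [Tue 04:00, Fri 01:00], gold_phase = [Wed 06:00, Fri 01:00].
Actual relation of red_phase to gold_phase: finished-by.
Asked whether 'finished-by' holds → Yes.

Yes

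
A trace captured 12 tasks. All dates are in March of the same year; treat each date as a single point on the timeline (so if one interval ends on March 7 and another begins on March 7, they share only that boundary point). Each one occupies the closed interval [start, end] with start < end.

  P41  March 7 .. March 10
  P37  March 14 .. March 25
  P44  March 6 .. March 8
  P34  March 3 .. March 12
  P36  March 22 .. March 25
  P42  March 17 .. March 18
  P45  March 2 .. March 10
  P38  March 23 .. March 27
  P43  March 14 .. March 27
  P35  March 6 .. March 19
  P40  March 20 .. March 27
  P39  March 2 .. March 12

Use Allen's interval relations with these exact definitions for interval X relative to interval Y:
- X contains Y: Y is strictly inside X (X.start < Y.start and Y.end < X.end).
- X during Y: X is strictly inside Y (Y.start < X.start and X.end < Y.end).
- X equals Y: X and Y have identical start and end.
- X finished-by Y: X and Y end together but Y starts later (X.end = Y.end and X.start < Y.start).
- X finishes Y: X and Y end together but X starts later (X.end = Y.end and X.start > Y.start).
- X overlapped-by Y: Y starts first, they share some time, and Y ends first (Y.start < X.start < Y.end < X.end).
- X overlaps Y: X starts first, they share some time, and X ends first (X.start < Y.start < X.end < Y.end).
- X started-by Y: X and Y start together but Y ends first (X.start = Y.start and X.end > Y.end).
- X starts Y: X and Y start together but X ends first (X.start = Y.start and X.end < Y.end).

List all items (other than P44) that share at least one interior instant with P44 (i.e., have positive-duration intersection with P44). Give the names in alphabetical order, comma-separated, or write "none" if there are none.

P34, P35, P39, P41, P45

Target P44 = [March 6, March 8].
P34 [March 3, March 12] → contains → yes.
P35 [March 6, March 19] → started-by → yes.
P36 [March 22, March 25] → after → no.
P37 [March 14, March 25] → after → no.
P38 [March 23, March 27] → after → no.
P39 [March 2, March 12] → contains → yes.
P40 [March 20, March 27] → after → no.
P41 [March 7, March 10] → overlapped-by → yes.
P42 [March 17, March 18] → after → no.
P43 [March 14, March 27] → after → no.
P45 [March 2, March 10] → contains → yes.
Result: P34, P35, P39, P41, P45.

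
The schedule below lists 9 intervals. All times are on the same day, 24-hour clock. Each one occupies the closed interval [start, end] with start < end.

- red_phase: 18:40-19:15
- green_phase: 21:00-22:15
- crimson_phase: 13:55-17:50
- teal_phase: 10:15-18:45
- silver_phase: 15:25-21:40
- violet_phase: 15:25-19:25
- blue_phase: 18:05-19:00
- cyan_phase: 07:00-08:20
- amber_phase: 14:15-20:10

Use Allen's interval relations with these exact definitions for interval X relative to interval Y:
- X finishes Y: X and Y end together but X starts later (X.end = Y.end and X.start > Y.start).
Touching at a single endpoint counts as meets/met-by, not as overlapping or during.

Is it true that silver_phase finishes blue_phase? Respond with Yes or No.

silver_phase = [15:25, 21:40], blue_phase = [18:05, 19:00].
Actual relation of silver_phase to blue_phase: contains.
Asked whether 'finishes' holds → No.

No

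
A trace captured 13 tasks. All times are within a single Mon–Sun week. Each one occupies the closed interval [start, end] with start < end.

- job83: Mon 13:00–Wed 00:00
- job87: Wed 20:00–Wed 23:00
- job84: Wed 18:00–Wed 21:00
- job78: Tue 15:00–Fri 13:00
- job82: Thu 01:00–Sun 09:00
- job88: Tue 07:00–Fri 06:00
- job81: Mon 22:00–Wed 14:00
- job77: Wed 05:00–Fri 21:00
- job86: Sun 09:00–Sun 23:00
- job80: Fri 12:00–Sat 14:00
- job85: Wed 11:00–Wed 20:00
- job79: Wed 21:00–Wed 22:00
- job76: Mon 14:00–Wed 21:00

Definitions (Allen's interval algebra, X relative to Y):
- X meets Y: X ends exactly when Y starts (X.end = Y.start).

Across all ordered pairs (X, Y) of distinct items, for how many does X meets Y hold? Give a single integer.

4

Checking all 156 ordered pairs for relation 'meets'; matching pairs in alphabetical order:
(job76, job79): job76 meets job79 ✓
(job82, job86): job82 meets job86 ✓
(job84, job79): job84 meets job79 ✓
(job85, job87): job85 meets job87 ✓
Count: 4.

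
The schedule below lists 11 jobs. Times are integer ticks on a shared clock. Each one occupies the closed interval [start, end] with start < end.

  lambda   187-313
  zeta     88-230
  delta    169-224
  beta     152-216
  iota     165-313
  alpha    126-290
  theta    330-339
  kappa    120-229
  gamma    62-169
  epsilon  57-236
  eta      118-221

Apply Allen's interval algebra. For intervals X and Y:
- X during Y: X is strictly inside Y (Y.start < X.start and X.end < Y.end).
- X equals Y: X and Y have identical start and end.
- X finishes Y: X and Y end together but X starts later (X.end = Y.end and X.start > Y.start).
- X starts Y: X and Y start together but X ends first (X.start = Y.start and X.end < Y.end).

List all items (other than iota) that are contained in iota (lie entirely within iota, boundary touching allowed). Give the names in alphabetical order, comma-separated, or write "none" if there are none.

Target iota = [165, 313].
alpha [126, 290] → overlaps → no.
beta [152, 216] → overlaps → no.
delta [169, 224] → during → yes.
epsilon [57, 236] → overlaps → no.
eta [118, 221] → overlaps → no.
gamma [62, 169] → overlaps → no.
kappa [120, 229] → overlaps → no.
lambda [187, 313] → finishes → yes.
theta [330, 339] → after → no.
zeta [88, 230] → overlaps → no.
Result: delta, lambda.

delta, lambda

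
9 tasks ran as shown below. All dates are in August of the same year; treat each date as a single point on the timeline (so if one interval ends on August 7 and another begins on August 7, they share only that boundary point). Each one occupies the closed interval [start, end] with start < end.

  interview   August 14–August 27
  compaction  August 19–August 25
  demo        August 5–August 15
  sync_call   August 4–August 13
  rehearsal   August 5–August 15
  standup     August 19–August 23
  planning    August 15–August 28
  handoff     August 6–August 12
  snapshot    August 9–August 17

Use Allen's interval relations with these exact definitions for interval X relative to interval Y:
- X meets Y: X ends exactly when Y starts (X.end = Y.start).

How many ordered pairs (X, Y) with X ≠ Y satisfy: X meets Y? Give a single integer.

2

Checking all 72 ordered pairs for relation 'meets'; matching pairs in alphabetical order:
(demo, planning): demo meets planning ✓
(rehearsal, planning): rehearsal meets planning ✓
Count: 2.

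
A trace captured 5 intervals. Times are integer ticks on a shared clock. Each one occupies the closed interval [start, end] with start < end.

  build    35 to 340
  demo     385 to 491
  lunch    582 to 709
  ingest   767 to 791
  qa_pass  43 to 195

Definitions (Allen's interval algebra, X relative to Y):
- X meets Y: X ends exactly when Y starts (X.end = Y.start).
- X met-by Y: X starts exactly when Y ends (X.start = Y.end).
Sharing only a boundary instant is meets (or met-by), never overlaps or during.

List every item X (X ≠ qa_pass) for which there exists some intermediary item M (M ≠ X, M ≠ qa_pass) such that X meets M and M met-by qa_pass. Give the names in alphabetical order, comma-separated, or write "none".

none

Target qa_pass = [43, 195].
Intermediaries M with M met-by qa_pass: none.
Union: none.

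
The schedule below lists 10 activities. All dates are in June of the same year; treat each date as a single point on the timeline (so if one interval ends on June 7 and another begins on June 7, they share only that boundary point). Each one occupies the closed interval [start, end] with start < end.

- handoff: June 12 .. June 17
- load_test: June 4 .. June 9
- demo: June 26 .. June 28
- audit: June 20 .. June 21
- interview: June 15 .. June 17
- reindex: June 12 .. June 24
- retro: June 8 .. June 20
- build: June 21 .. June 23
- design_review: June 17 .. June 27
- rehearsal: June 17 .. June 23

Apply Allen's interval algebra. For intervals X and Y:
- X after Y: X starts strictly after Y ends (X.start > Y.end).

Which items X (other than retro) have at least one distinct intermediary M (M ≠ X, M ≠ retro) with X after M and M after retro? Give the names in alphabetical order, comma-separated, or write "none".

demo

Target retro = [June 8, June 20].
Intermediaries M with M after retro: build, demo.
Via build — items with X after build: demo.
Via demo — items with X after demo: none.
Union: demo.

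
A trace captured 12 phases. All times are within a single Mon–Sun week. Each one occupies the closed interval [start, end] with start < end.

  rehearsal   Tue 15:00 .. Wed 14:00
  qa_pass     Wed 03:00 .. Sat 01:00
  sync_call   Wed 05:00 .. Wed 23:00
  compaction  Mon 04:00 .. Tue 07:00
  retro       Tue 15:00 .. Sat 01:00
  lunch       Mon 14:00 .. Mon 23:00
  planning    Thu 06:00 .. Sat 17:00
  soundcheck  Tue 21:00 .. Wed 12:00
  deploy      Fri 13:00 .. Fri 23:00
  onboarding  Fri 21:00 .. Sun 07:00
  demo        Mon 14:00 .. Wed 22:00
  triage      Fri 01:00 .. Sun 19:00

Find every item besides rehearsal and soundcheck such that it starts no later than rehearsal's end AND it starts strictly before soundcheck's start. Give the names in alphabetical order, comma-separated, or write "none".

compaction, demo, lunch, retro

Conditions: its start is no later than rehearsal's end (X.start <= Wed 14:00) AND its start is strictly before soundcheck's start (X.start < Tue 21:00).
compaction: start Mon 04:00 <= Wed 14:00? ✓; start Mon 04:00 < Tue 21:00? ✓ → yes.
demo: start Mon 14:00 <= Wed 14:00? ✓; start Mon 14:00 < Tue 21:00? ✓ → yes.
deploy: start Fri 13:00 <= Wed 14:00? ✗; start Fri 13:00 < Tue 21:00? ✗ → no.
lunch: start Mon 14:00 <= Wed 14:00? ✓; start Mon 14:00 < Tue 21:00? ✓ → yes.
onboarding: start Fri 21:00 <= Wed 14:00? ✗; start Fri 21:00 < Tue 21:00? ✗ → no.
planning: start Thu 06:00 <= Wed 14:00? ✗; start Thu 06:00 < Tue 21:00? ✗ → no.
qa_pass: start Wed 03:00 <= Wed 14:00? ✓; start Wed 03:00 < Tue 21:00? ✗ → no.
retro: start Tue 15:00 <= Wed 14:00? ✓; start Tue 15:00 < Tue 21:00? ✓ → yes.
sync_call: start Wed 05:00 <= Wed 14:00? ✓; start Wed 05:00 < Tue 21:00? ✗ → no.
triage: start Fri 01:00 <= Wed 14:00? ✗; start Fri 01:00 < Tue 21:00? ✗ → no.
Result: compaction, demo, lunch, retro.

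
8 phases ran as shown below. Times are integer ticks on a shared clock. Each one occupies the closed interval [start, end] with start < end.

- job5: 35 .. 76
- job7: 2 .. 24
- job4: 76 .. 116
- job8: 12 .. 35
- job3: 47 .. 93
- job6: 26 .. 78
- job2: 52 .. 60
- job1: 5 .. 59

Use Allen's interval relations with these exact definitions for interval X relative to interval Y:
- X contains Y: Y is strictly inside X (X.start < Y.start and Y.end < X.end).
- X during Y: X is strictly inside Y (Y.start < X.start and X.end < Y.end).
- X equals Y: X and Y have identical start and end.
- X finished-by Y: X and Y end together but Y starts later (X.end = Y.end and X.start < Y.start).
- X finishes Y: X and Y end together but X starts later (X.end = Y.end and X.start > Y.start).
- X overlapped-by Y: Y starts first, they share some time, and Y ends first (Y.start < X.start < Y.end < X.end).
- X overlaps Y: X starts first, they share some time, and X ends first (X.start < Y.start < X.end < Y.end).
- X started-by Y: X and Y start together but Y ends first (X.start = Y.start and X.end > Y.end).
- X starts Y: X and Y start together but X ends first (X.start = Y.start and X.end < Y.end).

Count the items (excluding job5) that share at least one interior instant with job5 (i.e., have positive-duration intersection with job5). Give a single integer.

Target job5 = [35, 76].
job1 [5, 59] → overlaps → counts.
job2 [52, 60] → during → counts.
job3 [47, 93] → overlapped-by → counts.
job4 [76, 116] → met-by → no.
job6 [26, 78] → contains → counts.
job7 [2, 24] → before → no.
job8 [12, 35] → meets → no.
Total: 4.

4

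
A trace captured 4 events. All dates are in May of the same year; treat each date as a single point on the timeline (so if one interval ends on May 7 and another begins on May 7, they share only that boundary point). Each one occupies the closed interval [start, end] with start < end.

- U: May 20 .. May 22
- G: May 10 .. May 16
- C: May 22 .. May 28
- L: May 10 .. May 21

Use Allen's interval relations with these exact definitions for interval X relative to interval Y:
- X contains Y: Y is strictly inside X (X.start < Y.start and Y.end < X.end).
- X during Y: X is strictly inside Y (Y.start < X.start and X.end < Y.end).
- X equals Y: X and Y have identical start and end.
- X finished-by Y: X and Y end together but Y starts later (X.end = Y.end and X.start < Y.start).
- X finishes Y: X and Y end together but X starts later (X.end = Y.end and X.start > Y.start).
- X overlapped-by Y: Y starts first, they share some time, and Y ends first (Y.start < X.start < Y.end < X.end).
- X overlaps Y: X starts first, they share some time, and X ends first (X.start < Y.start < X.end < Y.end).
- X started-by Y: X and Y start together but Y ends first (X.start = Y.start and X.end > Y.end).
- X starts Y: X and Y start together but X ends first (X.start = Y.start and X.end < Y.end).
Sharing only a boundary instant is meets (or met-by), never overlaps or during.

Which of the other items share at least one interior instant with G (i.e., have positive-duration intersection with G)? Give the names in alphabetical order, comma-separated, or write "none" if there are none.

L

Target G = [May 10, May 16].
C [May 22, May 28] → after → no.
L [May 10, May 21] → started-by → yes.
U [May 20, May 22] → after → no.
Result: L.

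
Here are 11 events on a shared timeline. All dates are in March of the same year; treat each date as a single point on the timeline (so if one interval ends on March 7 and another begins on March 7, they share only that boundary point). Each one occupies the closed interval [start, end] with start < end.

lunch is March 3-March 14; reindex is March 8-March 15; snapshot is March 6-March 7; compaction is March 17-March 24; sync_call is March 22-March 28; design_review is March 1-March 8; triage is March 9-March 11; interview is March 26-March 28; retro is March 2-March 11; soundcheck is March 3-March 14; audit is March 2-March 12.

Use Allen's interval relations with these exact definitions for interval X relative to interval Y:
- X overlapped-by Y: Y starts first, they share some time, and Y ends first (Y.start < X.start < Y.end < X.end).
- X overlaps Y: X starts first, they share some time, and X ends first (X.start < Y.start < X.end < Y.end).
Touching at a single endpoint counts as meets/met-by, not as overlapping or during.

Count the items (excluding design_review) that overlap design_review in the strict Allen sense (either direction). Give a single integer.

4

Target design_review = [March 1, March 8].
audit [March 2, March 12] → overlapped-by → counts.
compaction [March 17, March 24] → after → no.
interview [March 26, March 28] → after → no.
lunch [March 3, March 14] → overlapped-by → counts.
reindex [March 8, March 15] → met-by → no.
retro [March 2, March 11] → overlapped-by → counts.
snapshot [March 6, March 7] → during → no.
soundcheck [March 3, March 14] → overlapped-by → counts.
sync_call [March 22, March 28] → after → no.
triage [March 9, March 11] → after → no.
Total: 4.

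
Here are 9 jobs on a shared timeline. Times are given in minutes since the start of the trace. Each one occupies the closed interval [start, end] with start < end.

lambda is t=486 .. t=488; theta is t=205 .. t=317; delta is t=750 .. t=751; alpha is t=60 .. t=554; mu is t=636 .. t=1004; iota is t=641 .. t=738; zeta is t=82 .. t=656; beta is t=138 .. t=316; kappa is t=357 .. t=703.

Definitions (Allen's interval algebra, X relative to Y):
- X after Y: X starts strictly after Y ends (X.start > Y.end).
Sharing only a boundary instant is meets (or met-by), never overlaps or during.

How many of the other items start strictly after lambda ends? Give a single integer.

Target lambda = [t=486, t=488].
alpha [t=60, t=554] → contains → no.
beta [t=138, t=316] → before → no.
delta [t=750, t=751] → after → counts.
iota [t=641, t=738] → after → counts.
kappa [t=357, t=703] → contains → no.
mu [t=636, t=1004] → after → counts.
theta [t=205, t=317] → before → no.
zeta [t=82, t=656] → contains → no.
Total: 3.

3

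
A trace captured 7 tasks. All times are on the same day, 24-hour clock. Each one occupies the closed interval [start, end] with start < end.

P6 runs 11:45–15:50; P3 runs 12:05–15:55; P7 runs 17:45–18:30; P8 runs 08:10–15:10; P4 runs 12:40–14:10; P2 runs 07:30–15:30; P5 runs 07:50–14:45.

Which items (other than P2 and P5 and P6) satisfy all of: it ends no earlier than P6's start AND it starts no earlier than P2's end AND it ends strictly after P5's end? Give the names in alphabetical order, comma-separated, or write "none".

Conditions: its end is no earlier than P6's start (X.end >= 11:45) AND its start is no earlier than P2's end (X.start >= 15:30) AND its end is strictly after P5's end (X.end > 14:45).
P3: end 15:55 >= 11:45? ✓; start 12:05 >= 15:30? ✗; end 15:55 > 14:45? ✓ → no.
P4: end 14:10 >= 11:45? ✓; start 12:40 >= 15:30? ✗; end 14:10 > 14:45? ✗ → no.
P7: end 18:30 >= 11:45? ✓; start 17:45 >= 15:30? ✓; end 18:30 > 14:45? ✓ → yes.
P8: end 15:10 >= 11:45? ✓; start 08:10 >= 15:30? ✗; end 15:10 > 14:45? ✓ → no.
Result: P7.

P7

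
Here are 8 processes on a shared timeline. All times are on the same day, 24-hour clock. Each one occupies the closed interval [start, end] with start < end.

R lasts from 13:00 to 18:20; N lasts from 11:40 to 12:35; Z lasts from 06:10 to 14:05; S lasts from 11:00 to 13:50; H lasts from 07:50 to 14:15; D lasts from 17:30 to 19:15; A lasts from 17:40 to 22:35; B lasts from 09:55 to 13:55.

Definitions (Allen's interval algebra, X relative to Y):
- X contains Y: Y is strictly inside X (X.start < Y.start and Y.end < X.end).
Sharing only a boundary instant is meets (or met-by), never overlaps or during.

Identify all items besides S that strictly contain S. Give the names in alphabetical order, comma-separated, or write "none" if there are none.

B, H, Z

Target S = [11:00, 13:50].
A [17:40, 22:35] → after → no.
B [09:55, 13:55] → contains → yes.
D [17:30, 19:15] → after → no.
H [07:50, 14:15] → contains → yes.
N [11:40, 12:35] → during → no.
R [13:00, 18:20] → overlapped-by → no.
Z [06:10, 14:05] → contains → yes.
Result: B, H, Z.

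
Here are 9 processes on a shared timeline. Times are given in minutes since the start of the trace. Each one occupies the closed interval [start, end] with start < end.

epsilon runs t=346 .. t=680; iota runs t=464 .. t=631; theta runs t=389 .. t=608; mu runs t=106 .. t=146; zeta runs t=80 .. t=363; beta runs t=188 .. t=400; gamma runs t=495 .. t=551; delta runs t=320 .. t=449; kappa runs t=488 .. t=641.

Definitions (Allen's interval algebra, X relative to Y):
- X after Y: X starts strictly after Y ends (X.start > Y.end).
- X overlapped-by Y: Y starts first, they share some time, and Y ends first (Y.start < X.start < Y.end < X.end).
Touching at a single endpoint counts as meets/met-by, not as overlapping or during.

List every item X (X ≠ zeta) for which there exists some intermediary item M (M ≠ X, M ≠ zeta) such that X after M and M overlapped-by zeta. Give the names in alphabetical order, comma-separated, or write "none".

Target zeta = [t=80, t=363].
Intermediaries M with M overlapped-by zeta: beta, delta, epsilon.
Via beta — items with X after beta: gamma, iota, kappa.
Via delta — items with X after delta: gamma, iota, kappa.
Via epsilon — items with X after epsilon: none.
Union: gamma, iota, kappa.

gamma, iota, kappa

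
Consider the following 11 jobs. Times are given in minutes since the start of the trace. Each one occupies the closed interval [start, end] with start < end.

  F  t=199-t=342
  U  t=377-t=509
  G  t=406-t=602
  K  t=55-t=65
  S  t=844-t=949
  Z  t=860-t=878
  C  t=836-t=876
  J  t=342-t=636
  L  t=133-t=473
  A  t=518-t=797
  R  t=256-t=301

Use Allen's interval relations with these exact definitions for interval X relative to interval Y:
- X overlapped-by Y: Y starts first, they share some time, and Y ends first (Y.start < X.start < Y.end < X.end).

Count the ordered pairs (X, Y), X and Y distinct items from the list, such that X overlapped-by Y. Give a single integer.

Checking all 110 ordered pairs for relation 'overlapped-by'; matching pairs in alphabetical order:
(A, G): A overlapped-by G ✓
(A, J): A overlapped-by J ✓
(G, L): G overlapped-by L ✓
(G, U): G overlapped-by U ✓
(J, L): J overlapped-by L ✓
(S, C): S overlapped-by C ✓
(U, L): U overlapped-by L ✓
(Z, C): Z overlapped-by C ✓
Count: 8.

8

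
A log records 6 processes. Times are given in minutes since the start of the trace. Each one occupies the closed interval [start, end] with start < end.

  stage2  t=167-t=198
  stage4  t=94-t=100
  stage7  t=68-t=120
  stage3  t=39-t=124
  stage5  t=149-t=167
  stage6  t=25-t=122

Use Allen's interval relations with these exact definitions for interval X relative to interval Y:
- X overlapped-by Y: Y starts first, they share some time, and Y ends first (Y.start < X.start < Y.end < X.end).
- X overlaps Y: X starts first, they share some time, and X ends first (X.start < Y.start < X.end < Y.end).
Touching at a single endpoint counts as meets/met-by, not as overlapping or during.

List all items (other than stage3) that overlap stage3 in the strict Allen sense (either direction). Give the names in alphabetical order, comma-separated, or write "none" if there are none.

stage6

Target stage3 = [t=39, t=124].
stage2 [t=167, t=198] → after → no.
stage4 [t=94, t=100] → during → no.
stage5 [t=149, t=167] → after → no.
stage6 [t=25, t=122] → overlaps → yes.
stage7 [t=68, t=120] → during → no.
Result: stage6.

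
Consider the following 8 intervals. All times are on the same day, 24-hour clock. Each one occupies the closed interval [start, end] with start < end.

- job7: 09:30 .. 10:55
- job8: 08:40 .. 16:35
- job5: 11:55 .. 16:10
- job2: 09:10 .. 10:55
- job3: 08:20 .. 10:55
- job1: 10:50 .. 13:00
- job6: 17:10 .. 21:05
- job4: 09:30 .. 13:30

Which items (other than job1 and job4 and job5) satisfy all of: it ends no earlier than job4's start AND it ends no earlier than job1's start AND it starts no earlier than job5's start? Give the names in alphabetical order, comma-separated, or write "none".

job6

Conditions: its end is no earlier than job4's start (X.end >= 09:30) AND its end is no earlier than job1's start (X.end >= 10:50) AND its start is no earlier than job5's start (X.start >= 11:55).
job2: end 10:55 >= 09:30? ✓; end 10:55 >= 10:50? ✓; start 09:10 >= 11:55? ✗ → no.
job3: end 10:55 >= 09:30? ✓; end 10:55 >= 10:50? ✓; start 08:20 >= 11:55? ✗ → no.
job6: end 21:05 >= 09:30? ✓; end 21:05 >= 10:50? ✓; start 17:10 >= 11:55? ✓ → yes.
job7: end 10:55 >= 09:30? ✓; end 10:55 >= 10:50? ✓; start 09:30 >= 11:55? ✗ → no.
job8: end 16:35 >= 09:30? ✓; end 16:35 >= 10:50? ✓; start 08:40 >= 11:55? ✗ → no.
Result: job6.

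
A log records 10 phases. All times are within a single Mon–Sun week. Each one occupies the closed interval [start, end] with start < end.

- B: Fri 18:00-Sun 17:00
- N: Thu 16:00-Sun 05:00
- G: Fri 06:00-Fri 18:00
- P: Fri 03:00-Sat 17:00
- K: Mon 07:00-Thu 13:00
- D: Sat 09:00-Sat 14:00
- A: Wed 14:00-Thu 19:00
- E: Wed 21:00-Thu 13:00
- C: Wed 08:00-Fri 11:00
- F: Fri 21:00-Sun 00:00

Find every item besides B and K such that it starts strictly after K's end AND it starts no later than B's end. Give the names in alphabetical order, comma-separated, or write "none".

Conditions: its start is strictly after K's end (X.start > Thu 13:00) AND its start is no later than B's end (X.start <= Sun 17:00).
A: start Wed 14:00 > Thu 13:00? ✗; start Wed 14:00 <= Sun 17:00? ✓ → no.
C: start Wed 08:00 > Thu 13:00? ✗; start Wed 08:00 <= Sun 17:00? ✓ → no.
D: start Sat 09:00 > Thu 13:00? ✓; start Sat 09:00 <= Sun 17:00? ✓ → yes.
E: start Wed 21:00 > Thu 13:00? ✗; start Wed 21:00 <= Sun 17:00? ✓ → no.
F: start Fri 21:00 > Thu 13:00? ✓; start Fri 21:00 <= Sun 17:00? ✓ → yes.
G: start Fri 06:00 > Thu 13:00? ✓; start Fri 06:00 <= Sun 17:00? ✓ → yes.
N: start Thu 16:00 > Thu 13:00? ✓; start Thu 16:00 <= Sun 17:00? ✓ → yes.
P: start Fri 03:00 > Thu 13:00? ✓; start Fri 03:00 <= Sun 17:00? ✓ → yes.
Result: D, F, G, N, P.

D, F, G, N, P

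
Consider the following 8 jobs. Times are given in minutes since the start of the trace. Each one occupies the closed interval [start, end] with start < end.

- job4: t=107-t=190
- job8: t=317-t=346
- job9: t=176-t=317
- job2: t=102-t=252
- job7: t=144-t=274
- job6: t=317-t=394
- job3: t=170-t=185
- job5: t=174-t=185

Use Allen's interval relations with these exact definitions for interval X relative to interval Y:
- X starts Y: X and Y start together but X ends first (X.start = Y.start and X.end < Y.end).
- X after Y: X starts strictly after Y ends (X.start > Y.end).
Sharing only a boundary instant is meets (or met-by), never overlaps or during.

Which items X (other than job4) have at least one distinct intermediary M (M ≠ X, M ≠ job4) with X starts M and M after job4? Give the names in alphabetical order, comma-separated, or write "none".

job8

Target job4 = [t=107, t=190].
Intermediaries M with M after job4: job6, job8.
Via job6 — items with X starts job6: job8.
Via job8 — items with X starts job8: none.
Union: job8.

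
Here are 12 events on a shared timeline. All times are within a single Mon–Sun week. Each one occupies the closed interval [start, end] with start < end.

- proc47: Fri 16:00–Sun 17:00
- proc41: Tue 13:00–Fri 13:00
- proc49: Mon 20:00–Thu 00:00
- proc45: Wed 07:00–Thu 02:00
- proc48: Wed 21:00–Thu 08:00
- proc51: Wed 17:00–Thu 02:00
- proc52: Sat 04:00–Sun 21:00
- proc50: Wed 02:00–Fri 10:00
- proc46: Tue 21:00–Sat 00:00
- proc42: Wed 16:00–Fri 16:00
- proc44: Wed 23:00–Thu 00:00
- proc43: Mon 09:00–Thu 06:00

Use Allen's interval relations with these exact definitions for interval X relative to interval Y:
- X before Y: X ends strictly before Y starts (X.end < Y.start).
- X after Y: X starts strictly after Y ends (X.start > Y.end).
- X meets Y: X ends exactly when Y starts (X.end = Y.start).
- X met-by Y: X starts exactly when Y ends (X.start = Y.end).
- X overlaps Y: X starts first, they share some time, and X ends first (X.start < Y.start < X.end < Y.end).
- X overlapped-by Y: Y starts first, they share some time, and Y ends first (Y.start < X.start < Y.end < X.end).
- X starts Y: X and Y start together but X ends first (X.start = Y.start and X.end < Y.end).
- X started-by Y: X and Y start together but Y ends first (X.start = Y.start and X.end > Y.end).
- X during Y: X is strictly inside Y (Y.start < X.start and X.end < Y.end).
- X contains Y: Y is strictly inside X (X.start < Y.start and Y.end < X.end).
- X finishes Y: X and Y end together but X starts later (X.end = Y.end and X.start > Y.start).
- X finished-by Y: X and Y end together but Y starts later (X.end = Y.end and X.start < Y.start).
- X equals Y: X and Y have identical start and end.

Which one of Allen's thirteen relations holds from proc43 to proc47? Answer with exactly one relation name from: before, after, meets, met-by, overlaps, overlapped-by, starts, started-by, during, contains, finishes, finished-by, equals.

before

proc43 = [Mon 09:00, Thu 06:00]; proc47 = [Fri 16:00, Sun 17:00].
Compare endpoints: proc43.start < proc47.start, proc43.start < proc47.end, proc43.end < proc47.start, proc43.end < proc47.end.
That pattern is 'before'.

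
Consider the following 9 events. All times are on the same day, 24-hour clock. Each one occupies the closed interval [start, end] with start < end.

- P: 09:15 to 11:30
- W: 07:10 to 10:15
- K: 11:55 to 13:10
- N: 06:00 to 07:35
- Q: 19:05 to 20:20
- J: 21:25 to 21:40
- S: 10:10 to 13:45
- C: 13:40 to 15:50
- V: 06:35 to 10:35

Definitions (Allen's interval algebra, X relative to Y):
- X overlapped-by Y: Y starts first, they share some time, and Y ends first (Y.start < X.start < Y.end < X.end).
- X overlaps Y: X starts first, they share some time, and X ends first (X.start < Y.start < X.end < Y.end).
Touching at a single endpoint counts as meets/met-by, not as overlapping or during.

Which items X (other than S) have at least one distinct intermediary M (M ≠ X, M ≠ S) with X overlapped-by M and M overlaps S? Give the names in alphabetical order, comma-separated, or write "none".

P

Target S = [10:10, 13:45].
Intermediaries M with M overlaps S: P, V, W.
Via P — items with X overlapped-by P: none.
Via V — items with X overlapped-by V: P.
Via W — items with X overlapped-by W: P.
Union: P.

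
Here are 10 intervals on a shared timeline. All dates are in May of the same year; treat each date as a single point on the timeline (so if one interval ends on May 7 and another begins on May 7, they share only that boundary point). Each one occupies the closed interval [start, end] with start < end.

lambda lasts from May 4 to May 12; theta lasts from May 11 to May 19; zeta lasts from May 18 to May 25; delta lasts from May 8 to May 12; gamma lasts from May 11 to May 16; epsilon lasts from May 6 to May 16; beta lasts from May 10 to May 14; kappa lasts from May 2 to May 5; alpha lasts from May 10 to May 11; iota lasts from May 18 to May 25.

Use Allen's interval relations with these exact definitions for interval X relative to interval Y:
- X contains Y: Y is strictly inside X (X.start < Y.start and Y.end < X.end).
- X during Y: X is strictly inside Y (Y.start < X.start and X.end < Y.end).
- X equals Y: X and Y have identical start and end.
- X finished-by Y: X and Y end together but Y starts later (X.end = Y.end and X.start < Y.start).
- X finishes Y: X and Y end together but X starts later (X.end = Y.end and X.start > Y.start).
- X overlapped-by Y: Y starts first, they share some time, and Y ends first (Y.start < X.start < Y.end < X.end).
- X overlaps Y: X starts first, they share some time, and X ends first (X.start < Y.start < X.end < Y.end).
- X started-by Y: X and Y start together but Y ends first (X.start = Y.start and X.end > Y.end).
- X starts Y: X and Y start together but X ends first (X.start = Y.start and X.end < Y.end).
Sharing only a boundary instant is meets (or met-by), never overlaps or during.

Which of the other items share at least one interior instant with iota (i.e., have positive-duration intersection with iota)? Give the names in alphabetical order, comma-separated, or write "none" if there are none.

Target iota = [May 18, May 25].
alpha [May 10, May 11] → before → no.
beta [May 10, May 14] → before → no.
delta [May 8, May 12] → before → no.
epsilon [May 6, May 16] → before → no.
gamma [May 11, May 16] → before → no.
kappa [May 2, May 5] → before → no.
lambda [May 4, May 12] → before → no.
theta [May 11, May 19] → overlaps → yes.
zeta [May 18, May 25] → equals → yes.
Result: theta, zeta.

theta, zeta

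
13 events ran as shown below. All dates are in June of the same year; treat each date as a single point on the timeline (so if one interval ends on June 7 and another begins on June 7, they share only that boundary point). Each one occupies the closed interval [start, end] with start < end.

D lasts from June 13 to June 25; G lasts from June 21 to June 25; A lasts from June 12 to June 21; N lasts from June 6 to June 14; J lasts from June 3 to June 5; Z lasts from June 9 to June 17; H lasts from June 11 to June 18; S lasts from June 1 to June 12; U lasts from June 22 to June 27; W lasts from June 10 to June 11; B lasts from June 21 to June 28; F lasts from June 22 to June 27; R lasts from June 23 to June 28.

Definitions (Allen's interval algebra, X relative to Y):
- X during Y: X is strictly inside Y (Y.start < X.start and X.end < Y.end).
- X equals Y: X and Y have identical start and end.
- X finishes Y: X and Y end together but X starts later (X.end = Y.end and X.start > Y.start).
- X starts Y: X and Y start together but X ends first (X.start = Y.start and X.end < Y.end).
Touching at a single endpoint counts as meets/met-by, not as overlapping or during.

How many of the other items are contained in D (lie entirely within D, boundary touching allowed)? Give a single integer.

Target D = [June 13, June 25].
A [June 12, June 21] → overlaps → no.
B [June 21, June 28] → overlapped-by → no.
F [June 22, June 27] → overlapped-by → no.
G [June 21, June 25] → finishes → counts.
H [June 11, June 18] → overlaps → no.
J [June 3, June 5] → before → no.
N [June 6, June 14] → overlaps → no.
R [June 23, June 28] → overlapped-by → no.
S [June 1, June 12] → before → no.
U [June 22, June 27] → overlapped-by → no.
W [June 10, June 11] → before → no.
Z [June 9, June 17] → overlaps → no.
Total: 1.

1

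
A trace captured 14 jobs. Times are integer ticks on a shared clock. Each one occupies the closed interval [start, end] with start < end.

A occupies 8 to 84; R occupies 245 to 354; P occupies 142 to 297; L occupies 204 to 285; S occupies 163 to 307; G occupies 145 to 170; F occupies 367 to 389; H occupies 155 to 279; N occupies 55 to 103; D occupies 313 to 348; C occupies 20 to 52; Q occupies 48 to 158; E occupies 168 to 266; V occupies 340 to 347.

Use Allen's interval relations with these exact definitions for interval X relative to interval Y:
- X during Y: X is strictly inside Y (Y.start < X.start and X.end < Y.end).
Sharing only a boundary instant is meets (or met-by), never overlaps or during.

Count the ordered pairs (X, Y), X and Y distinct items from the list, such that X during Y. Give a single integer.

Checking all 182 ordered pairs for relation 'during'; matching pairs in alphabetical order:
(C, A): C during A ✓
(D, R): D during R ✓
(E, H): E during H ✓
(E, P): E during P ✓
(E, S): E during S ✓
(G, P): G during P ✓
(H, P): H during P ✓
(L, P): L during P ✓
(L, S): L during S ✓
(N, Q): N during Q ✓
(V, D): V during D ✓
(V, R): V during R ✓
Count: 12.

12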